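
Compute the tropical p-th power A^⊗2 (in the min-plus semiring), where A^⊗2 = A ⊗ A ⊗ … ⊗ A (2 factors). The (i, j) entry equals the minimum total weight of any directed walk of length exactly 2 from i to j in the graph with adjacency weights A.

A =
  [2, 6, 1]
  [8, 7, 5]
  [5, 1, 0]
A^⊗2 =
  [4, 2, 1]
  [10, 6, 5]
  [5, 1, 0]

Each entry (A^⊗2)_ij equals the minimum over all length-2 walks i = v_0 → v_1 → … → v_2 = j of Σ_t A[v_t][v_{t+1}]. For example, for (i, j) = (0, 2) we minimise over 3 possible intermediate vertex sequences; the minimum is 1, attained along the walk 0 → 2 → 2.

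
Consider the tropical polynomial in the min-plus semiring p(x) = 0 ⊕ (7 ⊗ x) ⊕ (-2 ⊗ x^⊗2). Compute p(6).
p(6) = 0

A tropical monomial a ⊗ x^⊗i evaluates to a + i · x. Evaluating each term at x = 6:
  Term 0 contributes 0 + 0 · 6 = 0
  Term 1 contributes 7 + 1 · 6 = 13
  Term 2 contributes -2 + 2 · 6 = 10
p(6) = ⊕ of these = min[0, 13, 10] = 0.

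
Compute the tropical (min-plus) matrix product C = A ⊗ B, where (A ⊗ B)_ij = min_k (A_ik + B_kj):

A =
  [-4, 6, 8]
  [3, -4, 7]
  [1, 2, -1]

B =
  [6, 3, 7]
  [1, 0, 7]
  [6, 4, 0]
A ⊗ B =
  [2, -1, 3]
  [-3, -4, 3]
  [3, 2, -1]

Apply the min-plus product entry-by-entry:
  C[0][0] = min over k of (A[0][0] + B[0][0] = -4 + 6 = 2, A[0][1] + B[1][0] = 6 + 1 = 7, A[0][2] + B[2][0] = 8 + 6 = 14) = 2 (attained at k = 0)
  C[0][1] = min over k of (A[0][0] + B[0][1] = -4 + 3 = -1, A[0][1] + B[1][1] = 6 + 0 = 6, A[0][2] + B[2][1] = 8 + 4 = 12) = -1 (attained at k = 0)
  C[0][2] = min over k of (A[0][0] + B[0][2] = -4 + 7 = 3, A[0][1] + B[1][2] = 6 + 7 = 13, A[0][2] + B[2][2] = 8 + 0 = 8) = 3 (attained at k = 0)
  C[1][0] = min over k of (A[1][0] + B[0][0] = 3 + 6 = 9, A[1][1] + B[1][0] = -4 + 1 = -3, A[1][2] + B[2][0] = 7 + 6 = 13) = -3 (attained at k = 1)
  C[1][1] = min over k of (A[1][0] + B[0][1] = 3 + 3 = 6, A[1][1] + B[1][1] = -4 + 0 = -4, A[1][2] + B[2][1] = 7 + 4 = 11) = -4 (attained at k = 1)
  C[1][2] = min over k of (A[1][0] + B[0][2] = 3 + 7 = 10, A[1][1] + B[1][2] = -4 + 7 = 3, A[1][2] + B[2][2] = 7 + 0 = 7) = 3 (attained at k = 1)
  C[2][0] = min over k of (A[2][0] + B[0][0] = 1 + 6 = 7, A[2][1] + B[1][0] = 2 + 1 = 3, A[2][2] + B[2][0] = -1 + 6 = 5) = 3 (attained at k = 1)
  C[2][1] = min over k of (A[2][0] + B[0][1] = 1 + 3 = 4, A[2][1] + B[1][1] = 2 + 0 = 2, A[2][2] + B[2][1] = -1 + 4 = 3) = 2 (attained at k = 1)
  C[2][2] = min over k of (A[2][0] + B[0][2] = 1 + 7 = 8, A[2][1] + B[1][2] = 2 + 7 = 9, A[2][2] + B[2][2] = -1 + 0 = -1) = -1 (attained at k = 2)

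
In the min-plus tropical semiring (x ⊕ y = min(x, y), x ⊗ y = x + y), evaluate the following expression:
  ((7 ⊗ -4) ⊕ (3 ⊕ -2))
((7 ⊗ -4) ⊕ (3 ⊕ -2)) = -2

Expand innermost to outermost. Recall ⊕ takes the minimum of its arguments and ⊗ takes their sum. Working out the expression ((7 ⊗ -4) ⊕ (3 ⊕ -2)) gives -2.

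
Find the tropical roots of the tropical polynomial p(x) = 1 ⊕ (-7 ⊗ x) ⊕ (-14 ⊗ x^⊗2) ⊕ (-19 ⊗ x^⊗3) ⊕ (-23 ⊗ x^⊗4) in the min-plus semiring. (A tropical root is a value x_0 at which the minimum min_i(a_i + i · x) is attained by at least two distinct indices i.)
Roots: {4, 5, 7, 8}

Each tropical root is a break point of the lower envelope of the lines y = a_i + i · x (there are 5 lines, with slopes 0, 1, ..., 4). Only the lines that attain the minimum somewhere contribute to roots; other lines are dominated. Here the surviving (envelope) indices are i = 4, i = 3, i = 2, i = 1, i = 0.
Intersections between consecutive envelope lines give the roots: for adjacent envelope indices i < j the intersection is x = (a_i − a_j) / (j − i). Reading off the sorted break points: {4, 5, 7, 8}.
Verification: at each break x_0, at least two indices attain the minimum of min_i(a_i + i · x_0).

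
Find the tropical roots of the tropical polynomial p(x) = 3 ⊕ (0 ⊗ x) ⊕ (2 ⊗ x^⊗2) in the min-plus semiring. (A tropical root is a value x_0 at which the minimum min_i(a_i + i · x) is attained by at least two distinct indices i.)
Roots: {-2, 3}

Each tropical root is a break point of the lower envelope of the lines y = a_i + i · x (there are 3 lines, with slopes 0, 1, ..., 2). Only the lines that attain the minimum somewhere contribute to roots; other lines are dominated. Here the surviving (envelope) indices are i = 2, i = 1, i = 0.
Intersections between consecutive envelope lines give the roots: for adjacent envelope indices i < j the intersection is x = (a_i − a_j) / (j − i). Reading off the sorted break points: {-2, 3}.
Verification: at each break x_0, at least two indices attain the minimum of min_i(a_i + i · x_0).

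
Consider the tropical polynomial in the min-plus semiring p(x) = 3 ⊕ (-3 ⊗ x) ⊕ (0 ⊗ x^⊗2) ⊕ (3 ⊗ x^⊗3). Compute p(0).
p(0) = -3

A tropical monomial a ⊗ x^⊗i evaluates to a + i · x. Evaluating each term at x = 0:
  Term 0 contributes 3 + 0 · 0 = 3
  Term 1 contributes -3 + 1 · 0 = -3
  Term 2 contributes 0 + 2 · 0 = 0
  Term 3 contributes 3 + 3 · 0 = 3
p(0) = ⊕ of these = min[3, -3, 0, 3] = -3.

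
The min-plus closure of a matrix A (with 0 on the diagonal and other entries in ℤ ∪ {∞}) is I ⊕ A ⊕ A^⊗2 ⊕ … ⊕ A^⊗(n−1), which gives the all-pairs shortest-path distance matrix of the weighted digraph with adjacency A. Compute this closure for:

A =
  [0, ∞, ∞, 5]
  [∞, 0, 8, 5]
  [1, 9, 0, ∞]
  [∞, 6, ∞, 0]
Closure =
  [0, 11, 19, 5]
  [9, 0, 8, 5]
  [1, 9, 0, 6]
  [15, 6, 14, 0]

This is the Floyd-Warshall all-pairs shortest-path computation. For each intermediate vertex k = 0, 1, …, 3, update dist[i][j] ← min(dist[i][j], dist[i][k] + dist[k][j]). The final matrix gives, for each (i, j), the minimum total weight of any directed path from i to j (possibly empty when i = j).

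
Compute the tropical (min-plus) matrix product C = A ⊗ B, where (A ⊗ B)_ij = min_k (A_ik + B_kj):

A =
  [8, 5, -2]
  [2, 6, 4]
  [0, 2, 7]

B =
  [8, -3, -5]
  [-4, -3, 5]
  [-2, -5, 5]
A ⊗ B =
  [-4, -7, 3]
  [2, -1, -3]
  [-2, -3, -5]

Apply the min-plus product entry-by-entry:
  C[0][0] = min over k of (A[0][0] + B[0][0] = 8 + 8 = 16, A[0][1] + B[1][0] = 5 + -4 = 1, A[0][2] + B[2][0] = -2 + -2 = -4) = -4 (attained at k = 2)
  C[0][1] = min over k of (A[0][0] + B[0][1] = 8 + -3 = 5, A[0][1] + B[1][1] = 5 + -3 = 2, A[0][2] + B[2][1] = -2 + -5 = -7) = -7 (attained at k = 2)
  C[0][2] = min over k of (A[0][0] + B[0][2] = 8 + -5 = 3, A[0][1] + B[1][2] = 5 + 5 = 10, A[0][2] + B[2][2] = -2 + 5 = 3) = 3 (attained at k = 0)
  C[1][0] = min over k of (A[1][0] + B[0][0] = 2 + 8 = 10, A[1][1] + B[1][0] = 6 + -4 = 2, A[1][2] + B[2][0] = 4 + -2 = 2) = 2 (attained at k = 1)
  C[1][1] = min over k of (A[1][0] + B[0][1] = 2 + -3 = -1, A[1][1] + B[1][1] = 6 + -3 = 3, A[1][2] + B[2][1] = 4 + -5 = -1) = -1 (attained at k = 0)
  C[1][2] = min over k of (A[1][0] + B[0][2] = 2 + -5 = -3, A[1][1] + B[1][2] = 6 + 5 = 11, A[1][2] + B[2][2] = 4 + 5 = 9) = -3 (attained at k = 0)
  C[2][0] = min over k of (A[2][0] + B[0][0] = 0 + 8 = 8, A[2][1] + B[1][0] = 2 + -4 = -2, A[2][2] + B[2][0] = 7 + -2 = 5) = -2 (attained at k = 1)
  C[2][1] = min over k of (A[2][0] + B[0][1] = 0 + -3 = -3, A[2][1] + B[1][1] = 2 + -3 = -1, A[2][2] + B[2][1] = 7 + -5 = 2) = -3 (attained at k = 0)
  C[2][2] = min over k of (A[2][0] + B[0][2] = 0 + -5 = -5, A[2][1] + B[1][2] = 2 + 5 = 7, A[2][2] + B[2][2] = 7 + 5 = 12) = -5 (attained at k = 0)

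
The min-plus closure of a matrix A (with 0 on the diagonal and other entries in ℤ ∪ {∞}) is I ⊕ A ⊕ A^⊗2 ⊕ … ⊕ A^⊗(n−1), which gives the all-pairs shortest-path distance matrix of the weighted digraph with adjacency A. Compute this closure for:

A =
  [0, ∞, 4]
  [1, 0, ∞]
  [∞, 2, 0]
Closure =
  [0, 6, 4]
  [1, 0, 5]
  [3, 2, 0]

This is the Floyd-Warshall all-pairs shortest-path computation. For each intermediate vertex k = 0, 1, …, 2, update dist[i][j] ← min(dist[i][j], dist[i][k] + dist[k][j]). The final matrix gives, for each (i, j), the minimum total weight of any directed path from i to j (possibly empty when i = j).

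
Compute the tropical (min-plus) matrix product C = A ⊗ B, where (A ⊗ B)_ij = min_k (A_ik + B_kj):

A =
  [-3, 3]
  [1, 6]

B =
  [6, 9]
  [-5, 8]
A ⊗ B =
  [-2, 6]
  [1, 10]

Apply the min-plus product entry-by-entry:
  C[0][0] = min over k of (A[0][0] + B[0][0] = -3 + 6 = 3, A[0][1] + B[1][0] = 3 + -5 = -2) = -2 (attained at k = 1)
  C[0][1] = min over k of (A[0][0] + B[0][1] = -3 + 9 = 6, A[0][1] + B[1][1] = 3 + 8 = 11) = 6 (attained at k = 0)
  C[1][0] = min over k of (A[1][0] + B[0][0] = 1 + 6 = 7, A[1][1] + B[1][0] = 6 + -5 = 1) = 1 (attained at k = 1)
  C[1][1] = min over k of (A[1][0] + B[0][1] = 1 + 9 = 10, A[1][1] + B[1][1] = 6 + 8 = 14) = 10 (attained at k = 0)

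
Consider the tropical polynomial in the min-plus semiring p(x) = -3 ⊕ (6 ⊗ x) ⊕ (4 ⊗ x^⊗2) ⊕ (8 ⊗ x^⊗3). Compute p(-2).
p(-2) = -3

A tropical monomial a ⊗ x^⊗i evaluates to a + i · x. Evaluating each term at x = -2:
  Term 0 contributes -3 + 0 · -2 = -3
  Term 1 contributes 6 + 1 · -2 = 4
  Term 2 contributes 4 + 2 · -2 = 0
  Term 3 contributes 8 + 3 · -2 = 2
p(-2) = ⊕ of these = min[-3, 4, 0, 2] = -3.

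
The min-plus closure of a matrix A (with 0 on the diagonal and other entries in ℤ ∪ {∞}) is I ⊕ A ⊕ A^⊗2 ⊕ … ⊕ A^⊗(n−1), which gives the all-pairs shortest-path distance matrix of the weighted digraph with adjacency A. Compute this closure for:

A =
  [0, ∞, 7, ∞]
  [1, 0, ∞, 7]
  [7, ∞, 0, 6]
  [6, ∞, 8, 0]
Closure =
  [0, ∞, 7, 13]
  [1, 0, 8, 7]
  [7, ∞, 0, 6]
  [6, ∞, 8, 0]

This is the Floyd-Warshall all-pairs shortest-path computation. For each intermediate vertex k = 0, 1, …, 3, update dist[i][j] ← min(dist[i][j], dist[i][k] + dist[k][j]). The final matrix gives, for each (i, j), the minimum total weight of any directed path from i to j (possibly empty when i = j).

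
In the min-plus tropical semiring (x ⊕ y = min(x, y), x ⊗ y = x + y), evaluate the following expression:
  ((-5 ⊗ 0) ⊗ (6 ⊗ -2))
((-5 ⊗ 0) ⊗ (6 ⊗ -2)) = -1

Expand innermost to outermost. Recall ⊕ takes the minimum of its arguments and ⊗ takes their sum. Working out the expression ((-5 ⊗ 0) ⊗ (6 ⊗ -2)) gives -1.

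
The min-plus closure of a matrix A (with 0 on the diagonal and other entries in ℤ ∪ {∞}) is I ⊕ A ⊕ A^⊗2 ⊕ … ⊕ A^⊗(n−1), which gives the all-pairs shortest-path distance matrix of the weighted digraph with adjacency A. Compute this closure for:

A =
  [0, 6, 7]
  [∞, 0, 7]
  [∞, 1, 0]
Closure =
  [0, 6, 7]
  [∞, 0, 7]
  [∞, 1, 0]

This is the Floyd-Warshall all-pairs shortest-path computation. For each intermediate vertex k = 0, 1, …, 2, update dist[i][j] ← min(dist[i][j], dist[i][k] + dist[k][j]). The final matrix gives, for each (i, j), the minimum total weight of any directed path from i to j (possibly empty when i = j).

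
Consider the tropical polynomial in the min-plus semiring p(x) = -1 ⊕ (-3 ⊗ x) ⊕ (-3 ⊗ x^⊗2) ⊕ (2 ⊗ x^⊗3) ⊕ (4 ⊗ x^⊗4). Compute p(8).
p(8) = -1

A tropical monomial a ⊗ x^⊗i evaluates to a + i · x. Evaluating each term at x = 8:
  Term 0 contributes -1 + 0 · 8 = -1
  Term 1 contributes -3 + 1 · 8 = 5
  Term 2 contributes -3 + 2 · 8 = 13
  Term 3 contributes 2 + 3 · 8 = 26
  Term 4 contributes 4 + 4 · 8 = 36
p(8) = ⊕ of these = min[-1, 5, 13, 26, 36] = -1.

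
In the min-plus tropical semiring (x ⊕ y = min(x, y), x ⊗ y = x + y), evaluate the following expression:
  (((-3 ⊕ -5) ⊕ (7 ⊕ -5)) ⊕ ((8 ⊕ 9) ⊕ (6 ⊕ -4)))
(((-3 ⊕ -5) ⊕ (7 ⊕ -5)) ⊕ ((8 ⊕ 9) ⊕ (6 ⊕ -4))) = -5

Expand innermost to outermost. Recall ⊕ takes the minimum of its arguments and ⊗ takes their sum. Working out the expression (((-3 ⊕ -5) ⊕ (7 ⊕ -5)) ⊕ ((8 ⊕ 9) ⊕ (6 ⊕ -4))) gives -5.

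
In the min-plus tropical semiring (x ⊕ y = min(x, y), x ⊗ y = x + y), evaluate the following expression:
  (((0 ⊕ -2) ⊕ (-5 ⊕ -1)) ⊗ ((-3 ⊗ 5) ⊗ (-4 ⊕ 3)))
(((0 ⊕ -2) ⊕ (-5 ⊕ -1)) ⊗ ((-3 ⊗ 5) ⊗ (-4 ⊕ 3))) = -7

Expand innermost to outermost. Recall ⊕ takes the minimum of its arguments and ⊗ takes their sum. Working out the expression (((0 ⊕ -2) ⊕ (-5 ⊕ -1)) ⊗ ((-3 ⊗ 5) ⊗ (-4 ⊕ 3))) gives -7.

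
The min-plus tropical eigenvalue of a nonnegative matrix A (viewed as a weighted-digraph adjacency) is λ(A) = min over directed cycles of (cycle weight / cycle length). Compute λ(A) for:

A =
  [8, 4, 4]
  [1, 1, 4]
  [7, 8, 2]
λ(A) = 1

Enumerate directed cycles and compute their means (weight / length). Sample:
  cycle 0 → 0: weight = 8, length = 1, mean = 8/1 ≈ 8.000
  cycle 1 → 1: weight = 1, length = 1, mean = 1/1 ≈ 1.000
  cycle 2 → 2: weight = 2, length = 1, mean = 2/1 ≈ 2.000
  cycle 0 → 1 → 0: weight = 5, length = 2, mean = 5/2 ≈ 2.500
  cycle 0 → 2 → 0: weight = 11, length = 2, mean = 11/2 ≈ 5.500
  cycle 1 → 0 → 1: weight = 5, length = 2, mean = 5/2 ≈ 2.500
Minimum mean = 1.000, attained e.g. along the cycle 1 → 1 with weight 1 and length 1. So λ(A) = 1/1 = 1.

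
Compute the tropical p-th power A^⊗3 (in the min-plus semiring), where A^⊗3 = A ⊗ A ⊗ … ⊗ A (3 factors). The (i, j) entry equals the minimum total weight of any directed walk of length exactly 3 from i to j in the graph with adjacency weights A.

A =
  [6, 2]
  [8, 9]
A^⊗3 =
  [16, 12]
  [18, 16]

Each entry (A^⊗3)_ij equals the minimum over all length-3 walks i = v_0 → v_1 → … → v_3 = j of Σ_t A[v_t][v_{t+1}]. For example, for (i, j) = (0, 1) we minimise over 4 possible intermediate vertex sequences; the minimum is 12, attained along the walk 0 → 1 → 0 → 1.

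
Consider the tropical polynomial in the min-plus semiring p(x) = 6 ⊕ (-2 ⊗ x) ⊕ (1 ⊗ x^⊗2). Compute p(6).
p(6) = 4

A tropical monomial a ⊗ x^⊗i evaluates to a + i · x. Evaluating each term at x = 6:
  Term 0 contributes 6 + 0 · 6 = 6
  Term 1 contributes -2 + 1 · 6 = 4
  Term 2 contributes 1 + 2 · 6 = 13
p(6) = ⊕ of these = min[6, 4, 13] = 4.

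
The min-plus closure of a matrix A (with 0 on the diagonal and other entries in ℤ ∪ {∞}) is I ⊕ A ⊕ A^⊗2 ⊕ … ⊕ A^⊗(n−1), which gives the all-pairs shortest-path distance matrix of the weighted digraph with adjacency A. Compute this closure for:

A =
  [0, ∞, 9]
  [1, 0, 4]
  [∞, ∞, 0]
Closure =
  [0, ∞, 9]
  [1, 0, 4]
  [∞, ∞, 0]

This is the Floyd-Warshall all-pairs shortest-path computation. For each intermediate vertex k = 0, 1, …, 2, update dist[i][j] ← min(dist[i][j], dist[i][k] + dist[k][j]). The final matrix gives, for each (i, j), the minimum total weight of any directed path from i to j (possibly empty when i = j).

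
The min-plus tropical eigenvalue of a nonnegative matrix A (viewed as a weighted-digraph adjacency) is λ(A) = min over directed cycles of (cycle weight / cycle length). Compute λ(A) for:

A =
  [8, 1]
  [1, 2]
λ(A) = 1

Enumerate directed cycles and compute their means (weight / length). Sample:
  cycle 0 → 0: weight = 8, length = 1, mean = 8/1 ≈ 8.000
  cycle 1 → 1: weight = 2, length = 1, mean = 2/1 ≈ 2.000
  cycle 0 → 1 → 0: weight = 2, length = 2, mean = 2/2 ≈ 1.000
  cycle 1 → 0 → 1: weight = 2, length = 2, mean = 2/2 ≈ 1.000
Minimum mean = 1.000, attained e.g. along the cycle 0 → 1 → 0 with weight 2 and length 2. So λ(A) = 2/2 = 1.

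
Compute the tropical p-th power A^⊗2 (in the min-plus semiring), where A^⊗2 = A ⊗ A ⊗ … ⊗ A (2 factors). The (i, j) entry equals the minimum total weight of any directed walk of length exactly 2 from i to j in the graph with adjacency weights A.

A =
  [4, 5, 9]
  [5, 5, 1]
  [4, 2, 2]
A^⊗2 =
  [8, 9, 6]
  [5, 3, 3]
  [6, 4, 3]

Each entry (A^⊗2)_ij equals the minimum over all length-2 walks i = v_0 → v_1 → … → v_2 = j of Σ_t A[v_t][v_{t+1}]. For example, for (i, j) = (0, 2) we minimise over 3 possible intermediate vertex sequences; the minimum is 6, attained along the walk 0 → 1 → 2.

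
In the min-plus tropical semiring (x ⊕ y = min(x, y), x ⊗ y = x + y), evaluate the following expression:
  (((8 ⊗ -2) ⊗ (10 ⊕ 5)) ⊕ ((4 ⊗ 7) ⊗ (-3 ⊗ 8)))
(((8 ⊗ -2) ⊗ (10 ⊕ 5)) ⊕ ((4 ⊗ 7) ⊗ (-3 ⊗ 8))) = 11

Expand innermost to outermost. Recall ⊕ takes the minimum of its arguments and ⊗ takes their sum. Working out the expression (((8 ⊗ -2) ⊗ (10 ⊕ 5)) ⊕ ((4 ⊗ 7) ⊗ (-3 ⊗ 8))) gives 11.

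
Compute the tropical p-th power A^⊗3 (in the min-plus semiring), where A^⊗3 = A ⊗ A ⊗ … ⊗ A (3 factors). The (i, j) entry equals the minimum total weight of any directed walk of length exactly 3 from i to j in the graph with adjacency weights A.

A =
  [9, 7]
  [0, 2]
A^⊗3 =
  [9, 11]
  [4, 6]

Each entry (A^⊗3)_ij equals the minimum over all length-3 walks i = v_0 → v_1 → … → v_3 = j of Σ_t A[v_t][v_{t+1}]. For example, for (i, j) = (0, 1) we minimise over 4 possible intermediate vertex sequences; the minimum is 11, attained along the walk 0 → 1 → 1 → 1.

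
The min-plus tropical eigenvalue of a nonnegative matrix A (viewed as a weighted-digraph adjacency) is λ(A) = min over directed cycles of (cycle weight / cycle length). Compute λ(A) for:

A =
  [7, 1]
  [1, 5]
λ(A) = 1

Enumerate directed cycles and compute their means (weight / length). Sample:
  cycle 0 → 0: weight = 7, length = 1, mean = 7/1 ≈ 7.000
  cycle 1 → 1: weight = 5, length = 1, mean = 5/1 ≈ 5.000
  cycle 0 → 1 → 0: weight = 2, length = 2, mean = 2/2 ≈ 1.000
  cycle 1 → 0 → 1: weight = 2, length = 2, mean = 2/2 ≈ 1.000
Minimum mean = 1.000, attained e.g. along the cycle 0 → 1 → 0 with weight 2 and length 2. So λ(A) = 2/2 = 1.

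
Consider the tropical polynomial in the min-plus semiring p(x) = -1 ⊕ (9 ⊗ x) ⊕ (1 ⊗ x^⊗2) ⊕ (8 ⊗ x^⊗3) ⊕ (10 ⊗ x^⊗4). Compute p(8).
p(8) = -1

A tropical monomial a ⊗ x^⊗i evaluates to a + i · x. Evaluating each term at x = 8:
  Term 0 contributes -1 + 0 · 8 = -1
  Term 1 contributes 9 + 1 · 8 = 17
  Term 2 contributes 1 + 2 · 8 = 17
  Term 3 contributes 8 + 3 · 8 = 32
  Term 4 contributes 10 + 4 · 8 = 42
p(8) = ⊕ of these = min[-1, 17, 17, 32, 42] = -1.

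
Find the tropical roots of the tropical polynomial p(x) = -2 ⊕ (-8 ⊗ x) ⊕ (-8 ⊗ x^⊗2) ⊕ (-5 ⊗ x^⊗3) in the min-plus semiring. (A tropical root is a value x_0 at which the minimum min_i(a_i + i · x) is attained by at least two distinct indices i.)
Roots: {-3, 0, 6}

Each tropical root is a break point of the lower envelope of the lines y = a_i + i · x (there are 4 lines, with slopes 0, 1, ..., 3). Only the lines that attain the minimum somewhere contribute to roots; other lines are dominated. Here the surviving (envelope) indices are i = 3, i = 2, i = 1, i = 0.
Intersections between consecutive envelope lines give the roots: for adjacent envelope indices i < j the intersection is x = (a_i − a_j) / (j − i). Reading off the sorted break points: {-3, 0, 6}.
Verification: at each break x_0, at least two indices attain the minimum of min_i(a_i + i · x_0).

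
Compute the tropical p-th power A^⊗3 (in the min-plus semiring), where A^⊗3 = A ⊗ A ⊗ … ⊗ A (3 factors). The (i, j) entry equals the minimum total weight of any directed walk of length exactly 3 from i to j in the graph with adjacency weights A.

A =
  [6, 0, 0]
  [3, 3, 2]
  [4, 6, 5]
A^⊗3 =
  [6, 3, 3]
  [6, 6, 5]
  [7, 7, 6]

Each entry (A^⊗3)_ij equals the minimum over all length-3 walks i = v_0 → v_1 → … → v_3 = j of Σ_t A[v_t][v_{t+1}]. For example, for (i, j) = (0, 2) we minimise over 9 possible intermediate vertex sequences; the minimum is 3, attained along the walk 0 → 1 → 0 → 2.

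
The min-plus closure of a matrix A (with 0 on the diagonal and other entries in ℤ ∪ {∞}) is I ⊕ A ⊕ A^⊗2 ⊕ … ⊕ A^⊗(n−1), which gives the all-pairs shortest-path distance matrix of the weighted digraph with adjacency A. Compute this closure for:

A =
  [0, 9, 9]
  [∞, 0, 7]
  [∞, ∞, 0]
Closure =
  [0, 9, 9]
  [∞, 0, 7]
  [∞, ∞, 0]

This is the Floyd-Warshall all-pairs shortest-path computation. For each intermediate vertex k = 0, 1, …, 2, update dist[i][j] ← min(dist[i][j], dist[i][k] + dist[k][j]). The final matrix gives, for each (i, j), the minimum total weight of any directed path from i to j (possibly empty when i = j).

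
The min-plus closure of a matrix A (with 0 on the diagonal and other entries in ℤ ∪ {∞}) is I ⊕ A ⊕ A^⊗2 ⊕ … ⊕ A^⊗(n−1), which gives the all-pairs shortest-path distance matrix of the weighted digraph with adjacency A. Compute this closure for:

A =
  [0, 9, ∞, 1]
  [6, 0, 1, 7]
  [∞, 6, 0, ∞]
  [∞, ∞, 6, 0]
Closure =
  [0, 9, 7, 1]
  [6, 0, 1, 7]
  [12, 6, 0, 13]
  [18, 12, 6, 0]

This is the Floyd-Warshall all-pairs shortest-path computation. For each intermediate vertex k = 0, 1, …, 3, update dist[i][j] ← min(dist[i][j], dist[i][k] + dist[k][j]). The final matrix gives, for each (i, j), the minimum total weight of any directed path from i to j (possibly empty when i = j).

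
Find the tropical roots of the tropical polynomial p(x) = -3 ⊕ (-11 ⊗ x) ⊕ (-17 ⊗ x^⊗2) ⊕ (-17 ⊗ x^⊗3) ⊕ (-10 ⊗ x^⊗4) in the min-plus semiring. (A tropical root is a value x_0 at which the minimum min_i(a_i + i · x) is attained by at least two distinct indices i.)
Roots: {-7, 0, 6, 8}

Each tropical root is a break point of the lower envelope of the lines y = a_i + i · x (there are 5 lines, with slopes 0, 1, ..., 4). Only the lines that attain the minimum somewhere contribute to roots; other lines are dominated. Here the surviving (envelope) indices are i = 4, i = 3, i = 2, i = 1, i = 0.
Intersections between consecutive envelope lines give the roots: for adjacent envelope indices i < j the intersection is x = (a_i − a_j) / (j − i). Reading off the sorted break points: {-7, 0, 6, 8}.
Verification: at each break x_0, at least two indices attain the minimum of min_i(a_i + i · x_0).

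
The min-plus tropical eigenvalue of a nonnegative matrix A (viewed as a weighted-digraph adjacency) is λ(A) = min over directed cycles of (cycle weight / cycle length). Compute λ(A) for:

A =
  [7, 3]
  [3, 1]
λ(A) = 1

Enumerate directed cycles and compute their means (weight / length). Sample:
  cycle 0 → 0: weight = 7, length = 1, mean = 7/1 ≈ 7.000
  cycle 1 → 1: weight = 1, length = 1, mean = 1/1 ≈ 1.000
  cycle 0 → 1 → 0: weight = 6, length = 2, mean = 6/2 ≈ 3.000
  cycle 1 → 0 → 1: weight = 6, length = 2, mean = 6/2 ≈ 3.000
Minimum mean = 1.000, attained e.g. along the cycle 1 → 1 with weight 1 and length 1. So λ(A) = 1/1 = 1.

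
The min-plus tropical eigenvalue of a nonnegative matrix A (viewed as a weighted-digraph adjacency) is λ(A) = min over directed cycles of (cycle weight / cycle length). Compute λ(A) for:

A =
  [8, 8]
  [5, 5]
λ(A) = 5

Enumerate directed cycles and compute their means (weight / length). Sample:
  cycle 0 → 0: weight = 8, length = 1, mean = 8/1 ≈ 8.000
  cycle 1 → 1: weight = 5, length = 1, mean = 5/1 ≈ 5.000
  cycle 0 → 1 → 0: weight = 13, length = 2, mean = 13/2 ≈ 6.500
  cycle 1 → 0 → 1: weight = 13, length = 2, mean = 13/2 ≈ 6.500
Minimum mean = 5.000, attained e.g. along the cycle 1 → 1 with weight 5 and length 1. So λ(A) = 5/1 = 5.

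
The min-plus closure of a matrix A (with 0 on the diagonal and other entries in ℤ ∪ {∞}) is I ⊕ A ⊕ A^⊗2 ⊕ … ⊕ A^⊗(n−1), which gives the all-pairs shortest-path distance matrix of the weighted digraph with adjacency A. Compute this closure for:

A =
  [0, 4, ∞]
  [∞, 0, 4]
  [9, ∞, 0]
Closure =
  [0, 4, 8]
  [13, 0, 4]
  [9, 13, 0]

This is the Floyd-Warshall all-pairs shortest-path computation. For each intermediate vertex k = 0, 1, …, 2, update dist[i][j] ← min(dist[i][j], dist[i][k] + dist[k][j]). The final matrix gives, for each (i, j), the minimum total weight of any directed path from i to j (possibly empty when i = j).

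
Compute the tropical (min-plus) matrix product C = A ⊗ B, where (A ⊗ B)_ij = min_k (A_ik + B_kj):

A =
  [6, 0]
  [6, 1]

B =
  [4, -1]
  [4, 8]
A ⊗ B =
  [4, 5]
  [5, 5]

Apply the min-plus product entry-by-entry:
  C[0][0] = min over k of (A[0][0] + B[0][0] = 6 + 4 = 10, A[0][1] + B[1][0] = 0 + 4 = 4) = 4 (attained at k = 1)
  C[0][1] = min over k of (A[0][0] + B[0][1] = 6 + -1 = 5, A[0][1] + B[1][1] = 0 + 8 = 8) = 5 (attained at k = 0)
  C[1][0] = min over k of (A[1][0] + B[0][0] = 6 + 4 = 10, A[1][1] + B[1][0] = 1 + 4 = 5) = 5 (attained at k = 1)
  C[1][1] = min over k of (A[1][0] + B[0][1] = 6 + -1 = 5, A[1][1] + B[1][1] = 1 + 8 = 9) = 5 (attained at k = 0)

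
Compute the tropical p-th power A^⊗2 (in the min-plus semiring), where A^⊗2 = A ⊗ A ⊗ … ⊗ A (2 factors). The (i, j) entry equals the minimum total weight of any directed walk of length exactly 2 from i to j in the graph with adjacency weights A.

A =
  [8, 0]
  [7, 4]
A^⊗2 =
  [7, 4]
  [11, 7]

Each entry (A^⊗2)_ij equals the minimum over all length-2 walks i = v_0 → v_1 → … → v_2 = j of Σ_t A[v_t][v_{t+1}]. For example, for (i, j) = (0, 1) we minimise over 2 possible intermediate vertex sequences; the minimum is 4, attained along the walk 0 → 1 → 1.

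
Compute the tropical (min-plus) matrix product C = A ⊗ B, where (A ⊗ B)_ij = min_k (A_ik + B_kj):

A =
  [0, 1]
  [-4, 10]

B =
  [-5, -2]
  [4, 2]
A ⊗ B =
  [-5, -2]
  [-9, -6]

Apply the min-plus product entry-by-entry:
  C[0][0] = min over k of (A[0][0] + B[0][0] = 0 + -5 = -5, A[0][1] + B[1][0] = 1 + 4 = 5) = -5 (attained at k = 0)
  C[0][1] = min over k of (A[0][0] + B[0][1] = 0 + -2 = -2, A[0][1] + B[1][1] = 1 + 2 = 3) = -2 (attained at k = 0)
  C[1][0] = min over k of (A[1][0] + B[0][0] = -4 + -5 = -9, A[1][1] + B[1][0] = 10 + 4 = 14) = -9 (attained at k = 0)
  C[1][1] = min over k of (A[1][0] + B[0][1] = -4 + -2 = -6, A[1][1] + B[1][1] = 10 + 2 = 12) = -6 (attained at k = 0)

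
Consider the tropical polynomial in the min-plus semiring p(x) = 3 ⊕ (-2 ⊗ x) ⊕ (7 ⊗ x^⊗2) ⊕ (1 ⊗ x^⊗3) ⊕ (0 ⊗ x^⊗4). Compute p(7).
p(7) = 3

A tropical monomial a ⊗ x^⊗i evaluates to a + i · x. Evaluating each term at x = 7:
  Term 0 contributes 3 + 0 · 7 = 3
  Term 1 contributes -2 + 1 · 7 = 5
  Term 2 contributes 7 + 2 · 7 = 21
  Term 3 contributes 1 + 3 · 7 = 22
  Term 4 contributes 0 + 4 · 7 = 28
p(7) = ⊕ of these = min[3, 5, 21, 22, 28] = 3.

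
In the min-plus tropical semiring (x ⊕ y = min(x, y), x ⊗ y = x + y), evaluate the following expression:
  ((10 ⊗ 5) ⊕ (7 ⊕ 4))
((10 ⊗ 5) ⊕ (7 ⊕ 4)) = 4

Expand innermost to outermost. Recall ⊕ takes the minimum of its arguments and ⊗ takes their sum. Working out the expression ((10 ⊗ 5) ⊕ (7 ⊕ 4)) gives 4.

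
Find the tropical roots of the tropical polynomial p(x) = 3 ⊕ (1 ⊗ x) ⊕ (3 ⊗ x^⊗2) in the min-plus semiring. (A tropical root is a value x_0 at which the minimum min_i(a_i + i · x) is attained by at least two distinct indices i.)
Roots: {-2, 2}

Each tropical root is a break point of the lower envelope of the lines y = a_i + i · x (there are 3 lines, with slopes 0, 1, ..., 2). Only the lines that attain the minimum somewhere contribute to roots; other lines are dominated. Here the surviving (envelope) indices are i = 2, i = 1, i = 0.
Intersections between consecutive envelope lines give the roots: for adjacent envelope indices i < j the intersection is x = (a_i − a_j) / (j − i). Reading off the sorted break points: {-2, 2}.
Verification: at each break x_0, at least two indices attain the minimum of min_i(a_i + i · x_0).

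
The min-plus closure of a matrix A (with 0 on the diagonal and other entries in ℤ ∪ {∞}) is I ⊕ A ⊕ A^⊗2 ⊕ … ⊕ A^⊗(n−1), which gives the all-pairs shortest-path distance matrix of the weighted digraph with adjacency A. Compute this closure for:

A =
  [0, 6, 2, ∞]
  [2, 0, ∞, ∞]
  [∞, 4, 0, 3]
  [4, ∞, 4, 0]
Closure =
  [0, 6, 2, 5]
  [2, 0, 4, 7]
  [6, 4, 0, 3]
  [4, 8, 4, 0]

This is the Floyd-Warshall all-pairs shortest-path computation. For each intermediate vertex k = 0, 1, …, 3, update dist[i][j] ← min(dist[i][j], dist[i][k] + dist[k][j]). The final matrix gives, for each (i, j), the minimum total weight of any directed path from i to j (possibly empty when i = j).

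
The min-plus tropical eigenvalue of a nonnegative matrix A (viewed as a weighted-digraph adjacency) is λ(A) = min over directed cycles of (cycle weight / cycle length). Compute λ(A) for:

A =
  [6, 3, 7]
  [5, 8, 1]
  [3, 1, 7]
λ(A) = 1

Enumerate directed cycles and compute their means (weight / length). Sample:
  cycle 0 → 0: weight = 6, length = 1, mean = 6/1 ≈ 6.000
  cycle 1 → 1: weight = 8, length = 1, mean = 8/1 ≈ 8.000
  cycle 2 → 2: weight = 7, length = 1, mean = 7/1 ≈ 7.000
  cycle 0 → 1 → 0: weight = 8, length = 2, mean = 8/2 ≈ 4.000
  cycle 0 → 2 → 0: weight = 10, length = 2, mean = 10/2 ≈ 5.000
  cycle 1 → 0 → 1: weight = 8, length = 2, mean = 8/2 ≈ 4.000
Minimum mean = 1.000, attained e.g. along the cycle 1 → 2 → 1 with weight 2 and length 2. So λ(A) = 2/2 = 1.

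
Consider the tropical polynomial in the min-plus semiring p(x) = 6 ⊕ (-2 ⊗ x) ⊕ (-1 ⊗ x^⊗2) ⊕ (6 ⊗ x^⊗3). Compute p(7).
p(7) = 5

A tropical monomial a ⊗ x^⊗i evaluates to a + i · x. Evaluating each term at x = 7:
  Term 0 contributes 6 + 0 · 7 = 6
  Term 1 contributes -2 + 1 · 7 = 5
  Term 2 contributes -1 + 2 · 7 = 13
  Term 3 contributes 6 + 3 · 7 = 27
p(7) = ⊕ of these = min[6, 5, 13, 27] = 5.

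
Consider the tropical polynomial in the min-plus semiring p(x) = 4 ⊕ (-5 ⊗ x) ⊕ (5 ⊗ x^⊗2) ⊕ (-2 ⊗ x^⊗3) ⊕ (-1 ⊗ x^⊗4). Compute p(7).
p(7) = 2

A tropical monomial a ⊗ x^⊗i evaluates to a + i · x. Evaluating each term at x = 7:
  Term 0 contributes 4 + 0 · 7 = 4
  Term 1 contributes -5 + 1 · 7 = 2
  Term 2 contributes 5 + 2 · 7 = 19
  Term 3 contributes -2 + 3 · 7 = 19
  Term 4 contributes -1 + 4 · 7 = 27
p(7) = ⊕ of these = min[4, 2, 19, 19, 27] = 2.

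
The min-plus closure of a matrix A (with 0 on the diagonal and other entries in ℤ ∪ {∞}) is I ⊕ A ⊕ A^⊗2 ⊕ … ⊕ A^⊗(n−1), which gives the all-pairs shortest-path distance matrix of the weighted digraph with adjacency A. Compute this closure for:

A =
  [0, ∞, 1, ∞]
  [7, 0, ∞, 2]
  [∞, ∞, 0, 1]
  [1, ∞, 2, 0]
Closure =
  [0, ∞, 1, 2]
  [3, 0, 4, 2]
  [2, ∞, 0, 1]
  [1, ∞, 2, 0]

This is the Floyd-Warshall all-pairs shortest-path computation. For each intermediate vertex k = 0, 1, …, 3, update dist[i][j] ← min(dist[i][j], dist[i][k] + dist[k][j]). The final matrix gives, for each (i, j), the minimum total weight of any directed path from i to j (possibly empty when i = j).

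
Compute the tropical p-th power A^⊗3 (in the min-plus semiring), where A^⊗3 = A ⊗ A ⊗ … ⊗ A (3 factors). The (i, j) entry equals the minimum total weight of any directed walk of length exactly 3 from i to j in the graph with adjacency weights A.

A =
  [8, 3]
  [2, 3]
A^⊗3 =
  [8, 8]
  [7, 8]

Each entry (A^⊗3)_ij equals the minimum over all length-3 walks i = v_0 → v_1 → … → v_3 = j of Σ_t A[v_t][v_{t+1}]. For example, for (i, j) = (0, 1) we minimise over 4 possible intermediate vertex sequences; the minimum is 8, attained along the walk 0 → 1 → 0 → 1.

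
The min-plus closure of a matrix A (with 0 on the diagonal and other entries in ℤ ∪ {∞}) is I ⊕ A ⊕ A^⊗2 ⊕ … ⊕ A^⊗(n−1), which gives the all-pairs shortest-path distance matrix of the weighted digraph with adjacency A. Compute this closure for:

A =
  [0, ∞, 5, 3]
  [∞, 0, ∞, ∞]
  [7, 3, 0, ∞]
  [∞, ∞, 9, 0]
Closure =
  [0, 8, 5, 3]
  [∞, 0, ∞, ∞]
  [7, 3, 0, 10]
  [16, 12, 9, 0]

This is the Floyd-Warshall all-pairs shortest-path computation. For each intermediate vertex k = 0, 1, …, 3, update dist[i][j] ← min(dist[i][j], dist[i][k] + dist[k][j]). The final matrix gives, for each (i, j), the minimum total weight of any directed path from i to j (possibly empty when i = j).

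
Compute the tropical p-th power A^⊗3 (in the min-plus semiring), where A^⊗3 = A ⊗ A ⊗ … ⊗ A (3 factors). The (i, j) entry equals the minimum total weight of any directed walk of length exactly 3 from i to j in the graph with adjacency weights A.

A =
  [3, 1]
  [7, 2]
A^⊗3 =
  [9, 5]
  [11, 6]

Each entry (A^⊗3)_ij equals the minimum over all length-3 walks i = v_0 → v_1 → … → v_3 = j of Σ_t A[v_t][v_{t+1}]. For example, for (i, j) = (0, 1) we minimise over 4 possible intermediate vertex sequences; the minimum is 5, attained along the walk 0 → 1 → 1 → 1.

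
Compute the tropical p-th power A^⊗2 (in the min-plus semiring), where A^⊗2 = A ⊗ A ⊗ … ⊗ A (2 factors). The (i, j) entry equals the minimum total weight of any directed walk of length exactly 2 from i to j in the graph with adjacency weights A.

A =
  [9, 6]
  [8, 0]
A^⊗2 =
  [14, 6]
  [8, 0]

Each entry (A^⊗2)_ij equals the minimum over all length-2 walks i = v_0 → v_1 → … → v_2 = j of Σ_t A[v_t][v_{t+1}]. For example, for (i, j) = (0, 1) we minimise over 2 possible intermediate vertex sequences; the minimum is 6, attained along the walk 0 → 1 → 1.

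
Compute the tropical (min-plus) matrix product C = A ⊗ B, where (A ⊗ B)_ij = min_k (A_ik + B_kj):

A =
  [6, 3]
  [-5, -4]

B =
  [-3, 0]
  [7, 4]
A ⊗ B =
  [3, 6]
  [-8, -5]

Apply the min-plus product entry-by-entry:
  C[0][0] = min over k of (A[0][0] + B[0][0] = 6 + -3 = 3, A[0][1] + B[1][0] = 3 + 7 = 10) = 3 (attained at k = 0)
  C[0][1] = min over k of (A[0][0] + B[0][1] = 6 + 0 = 6, A[0][1] + B[1][1] = 3 + 4 = 7) = 6 (attained at k = 0)
  C[1][0] = min over k of (A[1][0] + B[0][0] = -5 + -3 = -8, A[1][1] + B[1][0] = -4 + 7 = 3) = -8 (attained at k = 0)
  C[1][1] = min over k of (A[1][0] + B[0][1] = -5 + 0 = -5, A[1][1] + B[1][1] = -4 + 4 = 0) = -5 (attained at k = 0)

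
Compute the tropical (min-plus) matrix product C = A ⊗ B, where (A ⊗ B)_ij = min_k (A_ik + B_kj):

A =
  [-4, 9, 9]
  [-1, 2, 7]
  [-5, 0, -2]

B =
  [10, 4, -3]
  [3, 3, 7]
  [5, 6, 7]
A ⊗ B =
  [6, 0, -7]
  [5, 3, -4]
  [3, -1, -8]

Apply the min-plus product entry-by-entry:
  C[0][0] = min over k of (A[0][0] + B[0][0] = -4 + 10 = 6, A[0][1] + B[1][0] = 9 + 3 = 12, A[0][2] + B[2][0] = 9 + 5 = 14) = 6 (attained at k = 0)
  C[0][1] = min over k of (A[0][0] + B[0][1] = -4 + 4 = 0, A[0][1] + B[1][1] = 9 + 3 = 12, A[0][2] + B[2][1] = 9 + 6 = 15) = 0 (attained at k = 0)
  C[0][2] = min over k of (A[0][0] + B[0][2] = -4 + -3 = -7, A[0][1] + B[1][2] = 9 + 7 = 16, A[0][2] + B[2][2] = 9 + 7 = 16) = -7 (attained at k = 0)
  C[1][0] = min over k of (A[1][0] + B[0][0] = -1 + 10 = 9, A[1][1] + B[1][0] = 2 + 3 = 5, A[1][2] + B[2][0] = 7 + 5 = 12) = 5 (attained at k = 1)
  C[1][1] = min over k of (A[1][0] + B[0][1] = -1 + 4 = 3, A[1][1] + B[1][1] = 2 + 3 = 5, A[1][2] + B[2][1] = 7 + 6 = 13) = 3 (attained at k = 0)
  C[1][2] = min over k of (A[1][0] + B[0][2] = -1 + -3 = -4, A[1][1] + B[1][2] = 2 + 7 = 9, A[1][2] + B[2][2] = 7 + 7 = 14) = -4 (attained at k = 0)
  C[2][0] = min over k of (A[2][0] + B[0][0] = -5 + 10 = 5, A[2][1] + B[1][0] = 0 + 3 = 3, A[2][2] + B[2][0] = -2 + 5 = 3) = 3 (attained at k = 1)
  C[2][1] = min over k of (A[2][0] + B[0][1] = -5 + 4 = -1, A[2][1] + B[1][1] = 0 + 3 = 3, A[2][2] + B[2][1] = -2 + 6 = 4) = -1 (attained at k = 0)
  C[2][2] = min over k of (A[2][0] + B[0][2] = -5 + -3 = -8, A[2][1] + B[1][2] = 0 + 7 = 7, A[2][2] + B[2][2] = -2 + 7 = 5) = -8 (attained at k = 0)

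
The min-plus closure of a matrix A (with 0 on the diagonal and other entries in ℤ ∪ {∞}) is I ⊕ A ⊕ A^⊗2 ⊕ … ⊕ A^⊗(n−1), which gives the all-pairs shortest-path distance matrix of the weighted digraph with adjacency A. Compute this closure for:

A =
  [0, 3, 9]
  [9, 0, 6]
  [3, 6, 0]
Closure =
  [0, 3, 9]
  [9, 0, 6]
  [3, 6, 0]

This is the Floyd-Warshall all-pairs shortest-path computation. For each intermediate vertex k = 0, 1, …, 2, update dist[i][j] ← min(dist[i][j], dist[i][k] + dist[k][j]). The final matrix gives, for each (i, j), the minimum total weight of any directed path from i to j (possibly empty when i = j).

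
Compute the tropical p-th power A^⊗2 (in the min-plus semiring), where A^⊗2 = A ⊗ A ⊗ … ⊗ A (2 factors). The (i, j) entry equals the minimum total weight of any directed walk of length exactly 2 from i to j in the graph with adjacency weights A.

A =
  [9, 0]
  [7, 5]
A^⊗2 =
  [7, 5]
  [12, 7]

Each entry (A^⊗2)_ij equals the minimum over all length-2 walks i = v_0 → v_1 → … → v_2 = j of Σ_t A[v_t][v_{t+1}]. For example, for (i, j) = (0, 1) we minimise over 2 possible intermediate vertex sequences; the minimum is 5, attained along the walk 0 → 1 → 1.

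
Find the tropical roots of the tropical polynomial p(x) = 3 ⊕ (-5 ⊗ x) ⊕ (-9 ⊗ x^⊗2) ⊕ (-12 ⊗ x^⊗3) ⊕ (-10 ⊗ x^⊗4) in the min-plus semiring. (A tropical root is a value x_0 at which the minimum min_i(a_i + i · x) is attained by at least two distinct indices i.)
Roots: {-2, 3, 4, 8}

Each tropical root is a break point of the lower envelope of the lines y = a_i + i · x (there are 5 lines, with slopes 0, 1, ..., 4). Only the lines that attain the minimum somewhere contribute to roots; other lines are dominated. Here the surviving (envelope) indices are i = 4, i = 3, i = 2, i = 1, i = 0.
Intersections between consecutive envelope lines give the roots: for adjacent envelope indices i < j the intersection is x = (a_i − a_j) / (j − i). Reading off the sorted break points: {-2, 3, 4, 8}.
Verification: at each break x_0, at least two indices attain the minimum of min_i(a_i + i · x_0).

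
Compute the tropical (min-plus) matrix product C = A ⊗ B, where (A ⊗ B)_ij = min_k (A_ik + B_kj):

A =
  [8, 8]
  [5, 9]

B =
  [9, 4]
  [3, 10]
A ⊗ B =
  [11, 12]
  [12, 9]

Apply the min-plus product entry-by-entry:
  C[0][0] = min over k of (A[0][0] + B[0][0] = 8 + 9 = 17, A[0][1] + B[1][0] = 8 + 3 = 11) = 11 (attained at k = 1)
  C[0][1] = min over k of (A[0][0] + B[0][1] = 8 + 4 = 12, A[0][1] + B[1][1] = 8 + 10 = 18) = 12 (attained at k = 0)
  C[1][0] = min over k of (A[1][0] + B[0][0] = 5 + 9 = 14, A[1][1] + B[1][0] = 9 + 3 = 12) = 12 (attained at k = 1)
  C[1][1] = min over k of (A[1][0] + B[0][1] = 5 + 4 = 9, A[1][1] + B[1][1] = 9 + 10 = 19) = 9 (attained at k = 0)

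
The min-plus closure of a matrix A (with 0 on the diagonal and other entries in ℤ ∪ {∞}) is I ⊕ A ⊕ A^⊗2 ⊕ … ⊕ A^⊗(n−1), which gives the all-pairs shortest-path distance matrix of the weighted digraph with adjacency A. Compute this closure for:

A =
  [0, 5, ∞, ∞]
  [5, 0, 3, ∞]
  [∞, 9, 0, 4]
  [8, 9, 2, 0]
Closure =
  [0, 5, 8, 12]
  [5, 0, 3, 7]
  [12, 9, 0, 4]
  [8, 9, 2, 0]

This is the Floyd-Warshall all-pairs shortest-path computation. For each intermediate vertex k = 0, 1, …, 3, update dist[i][j] ← min(dist[i][j], dist[i][k] + dist[k][j]). The final matrix gives, for each (i, j), the minimum total weight of any directed path from i to j (possibly empty when i = j).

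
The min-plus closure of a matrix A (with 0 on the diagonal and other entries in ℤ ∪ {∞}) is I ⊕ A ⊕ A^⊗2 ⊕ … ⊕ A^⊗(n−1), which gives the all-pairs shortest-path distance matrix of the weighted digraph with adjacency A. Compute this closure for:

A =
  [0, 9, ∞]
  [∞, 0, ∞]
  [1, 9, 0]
Closure =
  [0, 9, ∞]
  [∞, 0, ∞]
  [1, 9, 0]

This is the Floyd-Warshall all-pairs shortest-path computation. For each intermediate vertex k = 0, 1, …, 2, update dist[i][j] ← min(dist[i][j], dist[i][k] + dist[k][j]). The final matrix gives, for each (i, j), the minimum total weight of any directed path from i to j (possibly empty when i = j).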